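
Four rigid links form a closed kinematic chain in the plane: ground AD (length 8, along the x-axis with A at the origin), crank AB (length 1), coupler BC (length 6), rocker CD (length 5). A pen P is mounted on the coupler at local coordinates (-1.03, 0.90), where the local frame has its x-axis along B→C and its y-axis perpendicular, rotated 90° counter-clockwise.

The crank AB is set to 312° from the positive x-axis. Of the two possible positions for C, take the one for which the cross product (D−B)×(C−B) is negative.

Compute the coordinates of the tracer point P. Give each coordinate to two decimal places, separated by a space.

0.38 0.59

A=(0,0), D=(8.00,0)
B = A + 1.00·(cos312°, sin312°) = (0.6691, -0.7431)
|BD| = 7.3684
circle(B,6.00) ∩ circle(D,5.00): a=4.4306, h=4.0459
  candidates: C₊=(4.6691,3.7290) cross=29.812; C₋=(5.4852,-4.3216) cross=-29.812
  mode - wants cross < 0 → take C=(5.4852,-4.3216) (cross=-29.812)
ex = (C−B)/|BC| = (0.8027,-0.5964); ey = (0.5964,0.8027)
P = B + -1.03·ex + 0.90·ey = (0.3791,0.5936)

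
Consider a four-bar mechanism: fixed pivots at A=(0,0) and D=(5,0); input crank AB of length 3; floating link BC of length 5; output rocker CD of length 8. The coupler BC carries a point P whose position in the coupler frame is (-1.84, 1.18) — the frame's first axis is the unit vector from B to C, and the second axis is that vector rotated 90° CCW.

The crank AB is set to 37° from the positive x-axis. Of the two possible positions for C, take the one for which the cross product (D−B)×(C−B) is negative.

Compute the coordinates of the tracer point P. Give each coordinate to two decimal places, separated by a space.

A=(0,0), D=(5.00,0)
B = A + 3.00·(cos37°, sin37°) = (2.3959, 1.8054)
|BD| = 3.1687
circle(B,5.00) ∩ circle(D,8.00): a=-4.5695, h=2.0297
  candidates: C₊=(-0.2029,6.0770) cross=6.432; C₋=(-2.5158,2.7409) cross=-6.432
  mode - wants cross < 0 → take C=(-2.5158,2.7409) (cross=-6.432)
ex = (C−B)/|BC| = (-0.9823,0.1871); ey = (-0.1871,-0.9823)
P = B + -1.84·ex + 1.18·ey = (3.9826,0.3020)

3.98 0.30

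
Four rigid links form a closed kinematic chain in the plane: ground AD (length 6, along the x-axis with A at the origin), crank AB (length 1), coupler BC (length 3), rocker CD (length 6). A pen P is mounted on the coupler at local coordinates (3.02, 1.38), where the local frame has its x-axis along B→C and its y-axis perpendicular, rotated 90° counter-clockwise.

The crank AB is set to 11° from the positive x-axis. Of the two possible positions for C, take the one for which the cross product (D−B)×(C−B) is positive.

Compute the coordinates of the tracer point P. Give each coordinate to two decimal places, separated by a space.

-0.46 3.18

A=(0,0), D=(6.00,0)
B = A + 1.00·(cos11°, sin11°) = (0.9816, 0.1908)
|BD| = 5.0220
circle(B,3.00) ∩ circle(D,6.00): a=-0.1772, h=2.9948
  candidates: C₊=(0.9184,3.1901) cross=15.040; C₋=(0.6908,-2.7951) cross=-15.040
  mode + wants cross > 0 → take C=(0.9184,3.1901) (cross=15.040)
ex = (C−B)/|BC| = (-0.0211,0.9998); ey = (-0.9998,-0.0211)
P = B + 3.02·ex + 1.38·ey = (-0.4617,3.1810)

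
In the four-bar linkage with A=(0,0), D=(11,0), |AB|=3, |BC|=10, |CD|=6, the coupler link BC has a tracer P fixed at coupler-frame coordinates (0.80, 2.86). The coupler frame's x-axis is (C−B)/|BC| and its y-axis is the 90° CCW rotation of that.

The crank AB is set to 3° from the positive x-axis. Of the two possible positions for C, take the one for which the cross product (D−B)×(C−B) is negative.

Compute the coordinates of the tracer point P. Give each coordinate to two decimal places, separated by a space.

5.39 1.92

A=(0,0), D=(11.00,0)
B = A + 3.00·(cos3°, sin3°) = (2.9959, 0.1570)
|BD| = 8.0057
circle(B,10.00) ∩ circle(D,6.00): a=8.0000, h=6.0000
  candidates: C₊=(11.1120,5.9990) cross=48.034; C₋=(10.8767,-5.9987) cross=-48.034
  mode - wants cross < 0 → take C=(10.8767,-5.9987) (cross=-48.034)
ex = (C−B)/|BC| = (0.7881,-0.6156); ey = (0.6156,0.7881)
P = B + 0.80·ex + 2.86·ey = (5.3869,1.9185)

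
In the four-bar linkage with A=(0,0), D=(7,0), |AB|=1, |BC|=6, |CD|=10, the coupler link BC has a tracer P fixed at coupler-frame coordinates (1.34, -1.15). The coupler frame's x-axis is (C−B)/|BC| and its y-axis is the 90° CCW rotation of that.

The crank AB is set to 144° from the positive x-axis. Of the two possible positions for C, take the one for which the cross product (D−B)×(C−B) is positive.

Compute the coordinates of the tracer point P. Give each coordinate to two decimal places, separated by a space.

0.40 1.87

A=(0,0), D=(7.00,0)
B = A + 1.00·(cos144°, sin144°) = (-0.8090, 0.5878)
|BD| = 7.8311
circle(B,6.00) ∩ circle(D,10.00): a=-0.1707, h=5.9976
  candidates: C₊=(-0.5291,6.5813) cross=46.968; C₋=(-1.4294,-5.3801) cross=-46.968
  mode + wants cross > 0 → take C=(-0.5291,6.5813) (cross=46.968)
ex = (C−B)/|BC| = (0.0467,0.9989); ey = (-0.9989,0.0467)
P = B + 1.34·ex + -1.15·ey = (0.4022,1.8727)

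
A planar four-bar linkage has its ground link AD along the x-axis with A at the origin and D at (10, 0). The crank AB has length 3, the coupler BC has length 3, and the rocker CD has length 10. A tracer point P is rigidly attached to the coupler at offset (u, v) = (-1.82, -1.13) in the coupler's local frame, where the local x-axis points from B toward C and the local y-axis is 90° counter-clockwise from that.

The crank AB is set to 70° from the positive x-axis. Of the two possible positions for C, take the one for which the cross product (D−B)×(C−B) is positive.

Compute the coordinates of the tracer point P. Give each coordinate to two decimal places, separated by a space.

A=(0,0), D=(10.00,0)
B = A + 3.00·(cos70°, sin70°) = (1.0261, 2.8191)
|BD| = 9.4063
circle(B,3.00) ∩ circle(D,10.00): a=-0.1340, h=2.9970
  candidates: C₊=(1.7964,5.7185) cross=28.191; C₋=(-0.0000,-0.0000) cross=-28.191
  mode + wants cross > 0 → take C=(1.7964,5.7185) (cross=28.191)
ex = (C−B)/|BC| = (0.2568,0.9665); ey = (-0.9665,0.2568)
P = B + -1.82·ex + -1.13·ey = (1.6508,0.7699)

1.65 0.77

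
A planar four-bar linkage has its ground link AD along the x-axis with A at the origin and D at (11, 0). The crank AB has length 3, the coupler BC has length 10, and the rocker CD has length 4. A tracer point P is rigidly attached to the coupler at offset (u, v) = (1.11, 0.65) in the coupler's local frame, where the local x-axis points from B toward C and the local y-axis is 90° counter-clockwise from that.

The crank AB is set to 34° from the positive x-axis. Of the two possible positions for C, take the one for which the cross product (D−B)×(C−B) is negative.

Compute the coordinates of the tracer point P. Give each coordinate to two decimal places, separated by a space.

3.77 1.58

A=(0,0), D=(11.00,0)
B = A + 3.00·(cos34°, sin34°) = (2.4871, 1.6776)
|BD| = 8.6766
circle(B,10.00) ∩ circle(D,4.00): a=9.1789, h=3.9683
  candidates: C₊=(12.2601,3.7963) cross=34.432; C₋=(10.7256,-3.9906) cross=-34.432
  mode - wants cross < 0 → take C=(10.7256,-3.9906) (cross=-34.432)
ex = (C−B)/|BC| = (0.8238,-0.5668); ey = (0.5668,0.8238)
P = B + 1.11·ex + 0.65·ey = (3.7700,1.5839)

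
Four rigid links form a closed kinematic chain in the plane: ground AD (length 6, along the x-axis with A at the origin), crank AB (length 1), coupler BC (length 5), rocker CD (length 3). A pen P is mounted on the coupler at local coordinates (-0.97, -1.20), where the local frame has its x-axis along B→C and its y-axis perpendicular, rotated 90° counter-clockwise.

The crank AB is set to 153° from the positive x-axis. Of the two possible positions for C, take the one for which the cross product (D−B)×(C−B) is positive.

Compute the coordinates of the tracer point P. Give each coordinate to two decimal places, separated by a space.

-1.42 -1.00

A=(0,0), D=(6.00,0)
B = A + 1.00·(cos153°, sin153°) = (-0.8910, 0.4540)
|BD| = 6.9059
circle(B,5.00) ∩ circle(D,3.00): a=4.6114, h=1.9326
  candidates: C₊=(3.8375,2.0793) cross=13.347; C₋=(3.5834,-1.7776) cross=-13.347
  mode + wants cross > 0 → take C=(3.8375,2.0793) (cross=13.347)
ex = (C−B)/|BC| = (0.9457,0.3251); ey = (-0.3251,0.9457)
P = B + -0.97·ex + -1.20·ey = (-1.4183,-0.9961)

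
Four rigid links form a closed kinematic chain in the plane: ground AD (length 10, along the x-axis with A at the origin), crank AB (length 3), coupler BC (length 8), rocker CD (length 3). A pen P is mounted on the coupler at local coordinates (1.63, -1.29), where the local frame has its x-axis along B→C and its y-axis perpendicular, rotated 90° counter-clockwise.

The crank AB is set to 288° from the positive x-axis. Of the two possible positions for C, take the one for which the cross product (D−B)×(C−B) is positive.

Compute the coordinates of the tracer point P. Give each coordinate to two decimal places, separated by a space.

A=(0,0), D=(10.00,0)
B = A + 3.00·(cos288°, sin288°) = (0.9271, -2.8532)
|BD| = 9.5110
circle(B,8.00) ∩ circle(D,3.00): a=7.6469, h=2.3506
  candidates: C₊=(7.5166,1.6831) cross=22.356; C₋=(8.9269,-2.8015) cross=-22.356
  mode + wants cross > 0 → take C=(7.5166,1.6831) (cross=22.356)
ex = (C−B)/|BC| = (0.8237,0.5670); ey = (-0.5670,0.8237)
P = B + 1.63·ex + -1.29·ey = (3.0011,-2.9915)

3.00 -2.99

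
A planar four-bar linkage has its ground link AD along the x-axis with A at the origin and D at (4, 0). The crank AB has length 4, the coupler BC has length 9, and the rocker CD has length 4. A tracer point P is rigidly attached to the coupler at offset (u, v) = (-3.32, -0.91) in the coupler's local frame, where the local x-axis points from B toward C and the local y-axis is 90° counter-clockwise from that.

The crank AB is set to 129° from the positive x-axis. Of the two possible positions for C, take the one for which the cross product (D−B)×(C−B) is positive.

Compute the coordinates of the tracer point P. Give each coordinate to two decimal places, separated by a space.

-5.83 2.19

A=(0,0), D=(4.00,0)
B = A + 4.00·(cos129°, sin129°) = (-2.5173, 3.1086)
|BD| = 7.2207
circle(B,9.00) ∩ circle(D,4.00): a=8.1113, h=3.8996
  candidates: C₊=(6.4827,3.1363) cross=28.158; C₋=(3.1250,-3.9031) cross=-28.158
  mode + wants cross > 0 → take C=(6.4827,3.1363) (cross=28.158)
ex = (C−B)/|BC| = (1.0000,0.0031); ey = (-0.0031,1.0000)
P = B + -3.32·ex + -0.91·ey = (-5.8345,2.1884)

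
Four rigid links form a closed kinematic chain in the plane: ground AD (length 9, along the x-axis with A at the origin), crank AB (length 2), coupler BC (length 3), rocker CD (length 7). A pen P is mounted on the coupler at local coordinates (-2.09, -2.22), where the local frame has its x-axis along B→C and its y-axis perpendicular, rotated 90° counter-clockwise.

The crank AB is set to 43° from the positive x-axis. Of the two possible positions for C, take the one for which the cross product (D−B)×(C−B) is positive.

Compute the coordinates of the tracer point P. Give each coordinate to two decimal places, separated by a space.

2.12 -1.61

A=(0,0), D=(9.00,0)
B = A + 2.00·(cos43°, sin43°) = (1.4627, 1.3640)
|BD| = 7.6597
circle(B,3.00) ∩ circle(D,7.00): a=1.2188, h=2.7413
  candidates: C₊=(3.1502,3.8444) cross=20.997; C₋=(2.1739,-1.5505) cross=-20.997
  mode + wants cross > 0 → take C=(3.1502,3.8444) (cross=20.997)
ex = (C−B)/|BC| = (0.5625,0.8268); ey = (-0.8268,0.5625)
P = B + -2.09·ex + -2.22·ey = (2.1226,-1.6128)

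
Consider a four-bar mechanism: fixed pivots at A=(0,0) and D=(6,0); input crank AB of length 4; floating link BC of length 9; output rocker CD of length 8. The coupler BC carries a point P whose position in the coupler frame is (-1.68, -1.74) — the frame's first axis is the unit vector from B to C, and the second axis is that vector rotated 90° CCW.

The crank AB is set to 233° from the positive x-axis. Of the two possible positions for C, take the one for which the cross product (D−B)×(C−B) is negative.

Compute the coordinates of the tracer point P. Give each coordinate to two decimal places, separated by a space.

-4.75 -3.78

A=(0,0), D=(6.00,0)
B = A + 4.00·(cos233°, sin233°) = (-2.4073, -3.1945)
|BD| = 8.9937
circle(B,9.00) ∩ circle(D,8.00): a=5.4420, h=7.1683
  candidates: C₊=(0.1337,5.4393) cross=64.470; C₋=(5.2260,-7.9625) cross=-64.470
  mode - wants cross < 0 → take C=(5.2260,-7.9625) (cross=-64.470)
ex = (C−B)/|BC| = (0.8481,-0.5298); ey = (0.5298,0.8481)
P = B + -1.68·ex + -1.74·ey = (-4.7539,-3.7803)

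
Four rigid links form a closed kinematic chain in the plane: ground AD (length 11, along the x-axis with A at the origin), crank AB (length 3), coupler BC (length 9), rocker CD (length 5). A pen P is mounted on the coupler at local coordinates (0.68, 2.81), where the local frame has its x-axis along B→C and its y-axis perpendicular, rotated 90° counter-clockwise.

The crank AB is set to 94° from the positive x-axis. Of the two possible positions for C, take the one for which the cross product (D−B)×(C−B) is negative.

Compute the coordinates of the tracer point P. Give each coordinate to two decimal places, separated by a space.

2.09 4.75

A=(0,0), D=(11.00,0)
B = A + 3.00·(cos94°, sin94°) = (-0.2093, 2.9927)
|BD| = 11.6019
circle(B,9.00) ∩ circle(D,5.00): a=8.2143, h=3.6776
  candidates: C₊=(8.6757,4.4269) cross=42.667; C₋=(6.7785,-2.6793) cross=-42.667
  mode - wants cross < 0 → take C=(6.7785,-2.6793) (cross=-42.667)
ex = (C−B)/|BC| = (0.7764,-0.6302); ey = (0.6302,0.7764)
P = B + 0.68·ex + 2.81·ey = (2.0896,4.7459)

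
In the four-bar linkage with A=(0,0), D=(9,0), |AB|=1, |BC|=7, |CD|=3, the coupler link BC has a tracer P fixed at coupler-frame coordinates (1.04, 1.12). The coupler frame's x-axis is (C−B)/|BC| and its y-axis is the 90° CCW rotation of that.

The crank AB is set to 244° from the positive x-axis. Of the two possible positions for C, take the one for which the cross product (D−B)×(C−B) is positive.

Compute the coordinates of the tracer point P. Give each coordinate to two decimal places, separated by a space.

A=(0,0), D=(9.00,0)
B = A + 1.00·(cos244°, sin244°) = (-0.4384, -0.8988)
|BD| = 9.4811
circle(B,7.00) ∩ circle(D,3.00): a=6.8500, h=1.4413
  candidates: C₊=(6.2441,1.1854) cross=13.666; C₋=(6.5174,-1.6843) cross=-13.666
  mode + wants cross > 0 → take C=(6.2441,1.1854) (cross=13.666)
ex = (C−B)/|BC| = (0.9546,0.2977); ey = (-0.2977,0.9546)
P = B + 1.04·ex + 1.12·ey = (0.2210,0.4801)

0.22 0.48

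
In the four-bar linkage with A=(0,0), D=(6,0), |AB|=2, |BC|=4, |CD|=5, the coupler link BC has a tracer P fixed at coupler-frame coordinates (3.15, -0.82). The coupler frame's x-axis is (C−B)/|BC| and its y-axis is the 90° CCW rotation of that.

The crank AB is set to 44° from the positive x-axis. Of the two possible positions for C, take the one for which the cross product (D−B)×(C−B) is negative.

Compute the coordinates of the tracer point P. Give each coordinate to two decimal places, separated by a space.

A=(0,0), D=(6.00,0)
B = A + 2.00·(cos44°, sin44°) = (1.4387, 1.3893)
|BD| = 4.7682
circle(B,4.00) ∩ circle(D,5.00): a=1.4404, h=3.7317
  candidates: C₊=(3.9038,4.5394) cross=17.793; C₋=(1.7292,-2.6001) cross=-17.793
  mode - wants cross < 0 → take C=(1.7292,-2.6001) (cross=-17.793)
ex = (C−B)/|BC| = (0.0726,-0.9974); ey = (0.9974,0.0726)
P = B + 3.15·ex + -0.82·ey = (0.8497,-1.8119)

0.85 -1.81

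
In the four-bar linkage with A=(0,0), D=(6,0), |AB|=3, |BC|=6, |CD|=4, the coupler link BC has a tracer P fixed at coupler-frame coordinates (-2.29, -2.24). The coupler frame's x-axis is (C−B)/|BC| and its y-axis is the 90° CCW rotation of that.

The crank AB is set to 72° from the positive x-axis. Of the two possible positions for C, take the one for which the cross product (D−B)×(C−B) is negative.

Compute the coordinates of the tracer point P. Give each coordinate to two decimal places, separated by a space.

A=(0,0), D=(6.00,0)
B = A + 3.00·(cos72°, sin72°) = (0.9271, 2.8532)
|BD| = 5.8203
circle(B,6.00) ∩ circle(D,4.00): a=4.6283, h=3.8183
  candidates: C₊=(6.8328,3.9123) cross=22.223; C₋=(3.0893,-2.7437) cross=-22.223
  mode - wants cross < 0 → take C=(3.0893,-2.7437) (cross=-22.223)
ex = (C−B)/|BC| = (0.3604,-0.9328); ey = (0.9328,0.3604)
P = B + -2.29·ex + -2.24·ey = (-1.9877,4.1821)

-1.99 4.18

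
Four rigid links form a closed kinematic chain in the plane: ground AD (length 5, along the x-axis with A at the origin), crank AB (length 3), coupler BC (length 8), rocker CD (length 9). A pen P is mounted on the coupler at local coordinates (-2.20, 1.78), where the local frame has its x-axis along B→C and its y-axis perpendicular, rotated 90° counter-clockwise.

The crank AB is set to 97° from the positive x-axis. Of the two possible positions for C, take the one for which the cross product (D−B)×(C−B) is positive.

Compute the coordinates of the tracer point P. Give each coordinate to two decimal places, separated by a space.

-3.15 2.49

A=(0,0), D=(5.00,0)
B = A + 3.00·(cos97°, sin97°) = (-0.3656, 2.9776)
|BD| = 6.1365
circle(B,8.00) ∩ circle(D,9.00): a=1.6831, h=7.8210
  candidates: C₊=(4.9011,8.9995) cross=47.993; C₋=(-2.6890,-4.6775) cross=-47.993
  mode + wants cross > 0 → take C=(4.9011,8.9995) (cross=47.993)
ex = (C−B)/|BC| = (0.6583,0.7527); ey = (-0.7527,0.6583)
P = B + -2.20·ex + 1.78·ey = (-3.1538,2.4935)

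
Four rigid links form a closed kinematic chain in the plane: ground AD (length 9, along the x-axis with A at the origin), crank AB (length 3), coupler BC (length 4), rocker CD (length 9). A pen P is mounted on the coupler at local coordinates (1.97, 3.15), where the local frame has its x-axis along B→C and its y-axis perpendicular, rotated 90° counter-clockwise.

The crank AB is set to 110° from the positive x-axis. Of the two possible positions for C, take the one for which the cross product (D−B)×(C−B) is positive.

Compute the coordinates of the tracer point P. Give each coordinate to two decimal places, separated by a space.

-1.72 6.47

A=(0,0), D=(9.00,0)
B = A + 3.00·(cos110°, sin110°) = (-1.0261, 2.8191)
|BD| = 10.4148
circle(B,4.00) ∩ circle(D,9.00): a=2.0869, h=3.4125
  candidates: C₊=(1.9066,5.5393) cross=35.540; C₋=(0.0592,-1.0309) cross=-35.540
  mode + wants cross > 0 → take C=(1.9066,5.5393) (cross=35.540)
ex = (C−B)/|BC| = (0.7332,0.6801); ey = (-0.6801,0.7332)
P = B + 1.97·ex + 3.15·ey = (-1.7239,6.4682)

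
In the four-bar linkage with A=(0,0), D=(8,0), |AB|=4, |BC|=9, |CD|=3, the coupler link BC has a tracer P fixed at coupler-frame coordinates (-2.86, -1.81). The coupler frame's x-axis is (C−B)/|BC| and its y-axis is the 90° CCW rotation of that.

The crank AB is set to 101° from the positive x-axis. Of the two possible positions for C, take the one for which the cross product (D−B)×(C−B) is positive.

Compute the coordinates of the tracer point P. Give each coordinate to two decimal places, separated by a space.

A=(0,0), D=(8.00,0)
B = A + 4.00·(cos101°, sin101°) = (-0.7632, 3.9265)
|BD| = 9.6027
circle(B,9.00) ∩ circle(D,3.00): a=8.5503, h=2.8094
  candidates: C₊=(8.1883,2.9941) cross=26.977; C₋=(5.8909,-2.1334) cross=-26.977
  mode + wants cross > 0 → take C=(8.1883,2.9941) (cross=26.977)
ex = (C−B)/|BC| = (0.9946,-0.1036); ey = (0.1036,0.9946)
P = B + -2.86·ex + -1.81·ey = (-3.7954,2.4226)

-3.80 2.42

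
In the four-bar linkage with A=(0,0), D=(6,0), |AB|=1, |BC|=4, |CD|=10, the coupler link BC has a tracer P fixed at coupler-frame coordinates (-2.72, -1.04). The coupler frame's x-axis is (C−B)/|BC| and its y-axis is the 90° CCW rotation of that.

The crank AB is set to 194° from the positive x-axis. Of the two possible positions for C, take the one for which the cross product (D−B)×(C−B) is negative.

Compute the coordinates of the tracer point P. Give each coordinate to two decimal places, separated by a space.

A=(0,0), D=(6.00,0)
B = A + 1.00·(cos194°, sin194°) = (-0.9703, -0.2419)
|BD| = 6.9745
circle(B,4.00) ∩ circle(D,10.00): a=-2.5347, h=3.0944
  candidates: C₊=(-3.6108,2.7627) cross=21.582; C₋=(-3.3961,-3.4224) cross=-21.582
  mode - wants cross < 0 → take C=(-3.3961,-3.4224) (cross=-21.582)
ex = (C−B)/|BC| = (-0.6065,-0.7951); ey = (0.7951,-0.6065)
P = B + -2.72·ex + -1.04·ey = (-0.1476,2.5515)

-0.15 2.55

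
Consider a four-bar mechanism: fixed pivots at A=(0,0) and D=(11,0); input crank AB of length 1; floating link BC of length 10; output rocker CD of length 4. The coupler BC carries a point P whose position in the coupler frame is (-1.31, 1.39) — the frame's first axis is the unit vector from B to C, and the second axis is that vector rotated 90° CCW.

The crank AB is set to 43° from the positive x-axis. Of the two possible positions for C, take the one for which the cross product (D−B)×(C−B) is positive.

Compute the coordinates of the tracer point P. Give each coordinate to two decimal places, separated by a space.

-0.96 1.57

A=(0,0), D=(11.00,0)
B = A + 1.00·(cos43°, sin43°) = (0.7314, 0.6820)
|BD| = 10.2913
circle(B,10.00) ∩ circle(D,4.00): a=9.2268, h=3.8558
  candidates: C₊=(10.1934,3.9178) cross=39.681; C₋=(9.6823,-3.7767) cross=-39.681
  mode + wants cross > 0 → take C=(10.1934,3.9178) (cross=39.681)
ex = (C−B)/|BC| = (0.9462,0.3236); ey = (-0.3236,0.9462)
P = B + -1.31·ex + 1.39·ey = (-0.9579,1.5733)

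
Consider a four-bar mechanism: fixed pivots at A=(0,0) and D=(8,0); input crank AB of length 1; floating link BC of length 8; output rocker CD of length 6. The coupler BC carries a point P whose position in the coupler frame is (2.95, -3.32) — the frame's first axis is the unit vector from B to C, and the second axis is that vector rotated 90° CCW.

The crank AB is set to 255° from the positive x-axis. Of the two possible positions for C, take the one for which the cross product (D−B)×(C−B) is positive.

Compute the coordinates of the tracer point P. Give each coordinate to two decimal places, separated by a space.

A=(0,0), D=(8.00,0)
B = A + 1.00·(cos255°, sin255°) = (-0.2588, -0.9659)
|BD| = 8.3151
circle(B,8.00) ∩ circle(D,6.00): a=5.8412, h=5.4663
  candidates: C₊=(4.9079,5.1419) cross=45.453; C₋=(6.1779,-5.7166) cross=-45.453
  mode + wants cross > 0 → take C=(4.9079,5.1419) (cross=45.453)
ex = (C−B)/|BC| = (0.6458,0.7635); ey = (-0.7635,0.6458)
P = B + 2.95·ex + -3.32·ey = (4.1811,-0.8579)

4.18 -0.86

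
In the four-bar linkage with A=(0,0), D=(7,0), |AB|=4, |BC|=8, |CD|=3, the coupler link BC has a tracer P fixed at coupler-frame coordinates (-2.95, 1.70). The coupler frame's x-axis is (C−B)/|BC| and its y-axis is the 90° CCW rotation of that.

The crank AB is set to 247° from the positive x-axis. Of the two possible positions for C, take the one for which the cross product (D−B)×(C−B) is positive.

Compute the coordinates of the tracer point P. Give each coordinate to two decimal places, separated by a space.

-4.90 -4.35

A=(0,0), D=(7.00,0)
B = A + 4.00·(cos247°, sin247°) = (-1.5629, -3.6820)
|BD| = 9.3210
circle(B,8.00) ∩ circle(D,3.00): a=7.6108, h=2.4648
  candidates: C₊=(4.4553,1.5888) cross=22.975; C₋=(6.4026,-2.9399) cross=-22.975
  mode + wants cross > 0 → take C=(4.4553,1.5888) (cross=22.975)
ex = (C−B)/|BC| = (0.7523,0.6589); ey = (-0.6589,0.7523)
P = B + -2.95·ex + 1.70·ey = (-4.9022,-4.3468)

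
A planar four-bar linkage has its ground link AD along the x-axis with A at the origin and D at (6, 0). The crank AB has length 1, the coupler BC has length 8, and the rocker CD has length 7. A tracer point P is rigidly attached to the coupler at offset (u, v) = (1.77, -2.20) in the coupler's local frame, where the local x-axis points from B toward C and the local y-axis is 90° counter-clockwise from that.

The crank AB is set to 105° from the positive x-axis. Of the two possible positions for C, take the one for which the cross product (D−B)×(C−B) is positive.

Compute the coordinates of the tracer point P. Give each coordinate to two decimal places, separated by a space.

A=(0,0), D=(6.00,0)
B = A + 1.00·(cos105°, sin105°) = (-0.2588, 0.9659)
|BD| = 6.3329
circle(B,8.00) ∩ circle(D,7.00): a=4.3507, h=6.7135
  candidates: C₊=(5.0650,6.9373) cross=42.516; C₋=(3.0170,-6.3326) cross=-42.516
  mode + wants cross > 0 → take C=(5.0650,6.9373) (cross=42.516)
ex = (C−B)/|BC| = (0.6655,0.7464); ey = (-0.7464,0.6655)
P = B + 1.77·ex + -2.20·ey = (2.5612,0.8230)

2.56 0.82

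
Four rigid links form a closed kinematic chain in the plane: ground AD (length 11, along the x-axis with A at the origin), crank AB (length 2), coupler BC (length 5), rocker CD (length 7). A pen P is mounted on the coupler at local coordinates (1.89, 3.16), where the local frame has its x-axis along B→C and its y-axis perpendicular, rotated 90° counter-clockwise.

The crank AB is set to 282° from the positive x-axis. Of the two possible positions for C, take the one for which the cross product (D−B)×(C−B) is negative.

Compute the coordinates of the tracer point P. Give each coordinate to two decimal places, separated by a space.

3.31 0.32

A=(0,0), D=(11.00,0)
B = A + 2.00·(cos282°, sin282°) = (0.4158, -1.9563)
|BD| = 10.7635
circle(B,5.00) ∩ circle(D,7.00): a=4.2668, h=2.6065
  candidates: C₊=(4.1378,1.3823) cross=28.055; C₋=(5.0853,-3.7439) cross=-28.055
  mode - wants cross < 0 → take C=(5.0853,-3.7439) (cross=-28.055)
ex = (C−B)/|BC| = (0.9339,-0.3575); ey = (0.3575,0.9339)
P = B + 1.89·ex + 3.16·ey = (3.3107,0.3191)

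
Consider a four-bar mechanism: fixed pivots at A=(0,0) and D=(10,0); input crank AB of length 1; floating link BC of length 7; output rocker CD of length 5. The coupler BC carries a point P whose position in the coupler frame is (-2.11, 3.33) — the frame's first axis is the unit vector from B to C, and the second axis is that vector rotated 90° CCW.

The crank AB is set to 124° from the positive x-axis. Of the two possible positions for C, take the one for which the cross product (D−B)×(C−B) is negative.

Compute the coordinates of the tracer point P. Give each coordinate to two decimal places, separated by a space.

A=(0,0), D=(10.00,0)
B = A + 1.00·(cos124°, sin124°) = (-0.5592, 0.8290)
|BD| = 10.5917
circle(B,7.00) ∩ circle(D,5.00): a=6.4288, h=2.7696
  candidates: C₊=(6.0667,3.0869) cross=29.334; C₋=(5.6331,-2.4352) cross=-29.334
  mode - wants cross < 0 → take C=(5.6331,-2.4352) (cross=-29.334)
ex = (C−B)/|BC| = (0.8846,-0.4663); ey = (0.4663,0.8846)
P = B + -2.11·ex + 3.33·ey = (-0.8729,4.7587)

-0.87 4.76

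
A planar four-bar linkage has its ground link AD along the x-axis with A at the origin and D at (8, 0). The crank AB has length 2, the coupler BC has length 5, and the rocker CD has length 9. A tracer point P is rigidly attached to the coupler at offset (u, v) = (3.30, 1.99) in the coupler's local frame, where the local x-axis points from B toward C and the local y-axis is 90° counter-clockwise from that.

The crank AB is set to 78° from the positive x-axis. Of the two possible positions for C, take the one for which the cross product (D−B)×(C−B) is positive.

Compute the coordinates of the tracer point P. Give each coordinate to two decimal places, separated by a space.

-0.43 5.72

A=(0,0), D=(8.00,0)
B = A + 2.00·(cos78°, sin78°) = (0.4158, 1.9563)
|BD| = 7.8324
circle(B,5.00) ∩ circle(D,9.00): a=0.3413, h=4.9883
  candidates: C₊=(1.9923,6.7013) cross=39.071; C₋=(-0.4996,-2.9592) cross=-39.071
  mode + wants cross > 0 → take C=(1.9923,6.7013) (cross=39.071)
ex = (C−B)/|BC| = (0.3153,0.9490); ey = (-0.9490,0.3153)
P = B + 3.30·ex + 1.99·ey = (-0.4322,5.7154)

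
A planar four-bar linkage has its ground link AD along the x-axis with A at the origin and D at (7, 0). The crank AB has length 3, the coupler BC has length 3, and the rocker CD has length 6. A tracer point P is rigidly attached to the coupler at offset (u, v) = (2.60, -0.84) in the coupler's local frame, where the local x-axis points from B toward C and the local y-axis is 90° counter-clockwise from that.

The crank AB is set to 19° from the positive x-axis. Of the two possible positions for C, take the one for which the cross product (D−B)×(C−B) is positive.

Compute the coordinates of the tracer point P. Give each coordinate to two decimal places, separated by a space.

3.37 3.66

A=(0,0), D=(7.00,0)
B = A + 3.00·(cos19°, sin19°) = (2.8366, 0.9767)
|BD| = 4.2765
circle(B,3.00) ∩ circle(D,6.00): a=-1.0186, h=2.8218
  candidates: C₊=(2.4894,3.9565) cross=12.067; C₋=(1.2004,-1.5379) cross=-12.067
  mode + wants cross > 0 → take C=(2.4894,3.9565) (cross=12.067)
ex = (C−B)/|BC| = (-0.1157,0.9933); ey = (-0.9933,-0.1157)
P = B + 2.60·ex + -0.84·ey = (3.3700,3.6564)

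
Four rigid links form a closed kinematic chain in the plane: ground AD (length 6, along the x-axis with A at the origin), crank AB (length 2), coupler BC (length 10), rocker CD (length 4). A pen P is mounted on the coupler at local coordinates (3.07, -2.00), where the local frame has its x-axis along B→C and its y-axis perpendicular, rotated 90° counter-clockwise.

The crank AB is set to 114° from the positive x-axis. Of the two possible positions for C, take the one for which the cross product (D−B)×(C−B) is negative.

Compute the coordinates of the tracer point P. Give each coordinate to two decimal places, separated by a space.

A=(0,0), D=(6.00,0)
B = A + 2.00·(cos114°, sin114°) = (-0.8135, 1.8271)
|BD| = 7.0542
circle(B,10.00) ∩ circle(D,4.00): a=9.4810, h=3.1797
  candidates: C₊=(9.1676,2.4427) cross=22.430; C₋=(7.5204,-3.6998) cross=-22.430
  mode - wants cross < 0 → take C=(7.5204,-3.6998) (cross=-22.430)
ex = (C−B)/|BC| = (0.8334,-0.5527); ey = (0.5527,0.8334)
P = B + 3.07·ex + -2.00·ey = (0.6397,-1.5364)

0.64 -1.54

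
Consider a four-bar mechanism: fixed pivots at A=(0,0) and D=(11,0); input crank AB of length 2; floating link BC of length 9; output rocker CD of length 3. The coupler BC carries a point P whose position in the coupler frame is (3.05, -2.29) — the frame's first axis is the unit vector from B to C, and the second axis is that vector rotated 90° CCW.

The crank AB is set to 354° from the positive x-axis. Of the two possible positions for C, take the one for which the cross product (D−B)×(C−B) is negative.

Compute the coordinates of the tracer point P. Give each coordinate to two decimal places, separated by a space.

4.19 -3.32

A=(0,0), D=(11.00,0)
B = A + 2.00·(cos354°, sin354°) = (1.9890, -0.2091)
|BD| = 9.0134
circle(B,9.00) ∩ circle(D,3.00): a=8.5008, h=2.9559
  candidates: C₊=(10.4190,2.9432) cross=26.642; C₋=(10.5561,-2.9670) cross=-26.642
  mode - wants cross < 0 → take C=(10.5561,-2.9670) (cross=-26.642)
ex = (C−B)/|BC| = (0.9519,-0.3064); ey = (0.3064,0.9519)
P = B + 3.05·ex + -2.29·ey = (4.1906,-3.3235)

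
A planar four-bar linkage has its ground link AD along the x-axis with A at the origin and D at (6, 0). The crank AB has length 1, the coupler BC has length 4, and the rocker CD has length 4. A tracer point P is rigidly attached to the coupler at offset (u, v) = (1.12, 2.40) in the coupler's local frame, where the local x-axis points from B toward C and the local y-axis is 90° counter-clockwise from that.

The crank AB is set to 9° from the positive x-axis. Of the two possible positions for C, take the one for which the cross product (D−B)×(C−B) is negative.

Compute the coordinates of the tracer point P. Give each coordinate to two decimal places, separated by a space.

3.58 0.71

A=(0,0), D=(6.00,0)
B = A + 1.00·(cos9°, sin9°) = (0.9877, 0.1564)
|BD| = 5.0148
circle(B,4.00) ∩ circle(D,4.00): a=2.5074, h=3.1166
  candidates: C₊=(3.5911,3.1933) cross=15.629; C₋=(3.3966,-3.0368) cross=-15.629
  mode - wants cross < 0 → take C=(3.3966,-3.0368) (cross=-15.629)
ex = (C−B)/|BC| = (0.6022,-0.7983); ey = (0.7983,0.6022)
P = B + 1.12·ex + 2.40·ey = (3.5782,0.7077)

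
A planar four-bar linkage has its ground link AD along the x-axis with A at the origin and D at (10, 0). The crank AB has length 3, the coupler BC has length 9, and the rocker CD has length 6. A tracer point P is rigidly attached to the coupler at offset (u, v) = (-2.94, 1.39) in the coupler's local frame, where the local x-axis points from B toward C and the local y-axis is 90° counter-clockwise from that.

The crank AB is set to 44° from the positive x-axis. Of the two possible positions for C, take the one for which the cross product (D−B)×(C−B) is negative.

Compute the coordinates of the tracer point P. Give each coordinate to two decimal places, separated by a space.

A=(0,0), D=(10.00,0)
B = A + 3.00·(cos44°, sin44°) = (2.1580, 2.0840)
|BD| = 8.1142
circle(B,9.00) ∩ circle(D,6.00): a=6.8300, h=5.8610
  candidates: C₊=(10.2642,5.9942) cross=47.557; C₋=(7.2536,-5.3346) cross=-47.557
  mode - wants cross < 0 → take C=(7.2536,-5.3346) (cross=-47.557)
ex = (C−B)/|BC| = (0.5662,-0.8243); ey = (0.8243,0.5662)
P = B + -2.94·ex + 1.39·ey = (1.6392,5.2944)

1.64 5.29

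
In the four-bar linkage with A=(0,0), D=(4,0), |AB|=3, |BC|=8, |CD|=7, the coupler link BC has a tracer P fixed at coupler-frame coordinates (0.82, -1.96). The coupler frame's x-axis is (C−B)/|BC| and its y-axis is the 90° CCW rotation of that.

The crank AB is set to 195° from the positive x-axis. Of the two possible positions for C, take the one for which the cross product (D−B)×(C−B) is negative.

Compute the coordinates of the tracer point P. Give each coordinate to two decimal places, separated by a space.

-3.84 -2.68

A=(0,0), D=(4.00,0)
B = A + 3.00·(cos195°, sin195°) = (-2.8978, -0.7765)
|BD| = 6.9413
circle(B,8.00) ∩ circle(D,7.00): a=4.5512, h=6.5793
  candidates: C₊=(0.8889,6.2706) cross=45.669; C₋=(2.3608,-6.8054) cross=-45.669
  mode - wants cross < 0 → take C=(2.3608,-6.8054) (cross=-45.669)
ex = (C−B)/|BC| = (0.6573,-0.7536); ey = (0.7536,0.6573)
P = B + 0.82·ex + -1.96·ey = (-3.8359,-2.6828)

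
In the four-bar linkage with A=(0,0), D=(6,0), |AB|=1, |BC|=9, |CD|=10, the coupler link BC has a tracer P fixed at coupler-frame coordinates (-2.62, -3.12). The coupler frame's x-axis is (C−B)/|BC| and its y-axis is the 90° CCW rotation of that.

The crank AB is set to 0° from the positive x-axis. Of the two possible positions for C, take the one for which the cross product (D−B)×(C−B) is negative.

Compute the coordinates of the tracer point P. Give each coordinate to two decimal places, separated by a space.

A=(0,0), D=(6.00,0)
B = A + 1.00·(cos0°, sin0°) = (1.0000, 0.0000)
|BD| = 5.0000
circle(B,9.00) ∩ circle(D,10.00): a=0.6000, h=8.9800
  candidates: C₊=(1.6000,8.9800) cross=44.900; C₋=(1.6000,-8.9800) cross=-44.900
  mode - wants cross < 0 → take C=(1.6000,-8.9800) (cross=-44.900)
ex = (C−B)/|BC| = (0.0667,-0.9978); ey = (0.9978,0.0667)
P = B + -2.62·ex + -3.12·ey = (-2.2877,2.4062)

-2.29 2.41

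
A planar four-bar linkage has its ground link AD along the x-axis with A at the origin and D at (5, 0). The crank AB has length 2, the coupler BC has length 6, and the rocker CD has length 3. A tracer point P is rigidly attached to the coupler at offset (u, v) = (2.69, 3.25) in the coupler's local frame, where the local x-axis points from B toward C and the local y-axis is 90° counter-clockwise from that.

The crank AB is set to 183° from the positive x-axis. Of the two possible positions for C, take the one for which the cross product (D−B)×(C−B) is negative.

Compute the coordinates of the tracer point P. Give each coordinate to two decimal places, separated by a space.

A=(0,0), D=(5.00,0)
B = A + 2.00·(cos183°, sin183°) = (-1.9973, -0.1047)
|BD| = 6.9980
circle(B,6.00) ∩ circle(D,3.00): a=5.4281, h=2.5564
  candidates: C₊=(3.3920,2.5327) cross=17.890; C₋=(3.4685,-2.5796) cross=-17.890
  mode - wants cross < 0 → take C=(3.4685,-2.5796) (cross=-17.890)
ex = (C−B)/|BC| = (0.9110,-0.4125); ey = (0.4125,0.9110)
P = B + 2.69·ex + 3.25·ey = (1.7938,1.7463)

1.79 1.75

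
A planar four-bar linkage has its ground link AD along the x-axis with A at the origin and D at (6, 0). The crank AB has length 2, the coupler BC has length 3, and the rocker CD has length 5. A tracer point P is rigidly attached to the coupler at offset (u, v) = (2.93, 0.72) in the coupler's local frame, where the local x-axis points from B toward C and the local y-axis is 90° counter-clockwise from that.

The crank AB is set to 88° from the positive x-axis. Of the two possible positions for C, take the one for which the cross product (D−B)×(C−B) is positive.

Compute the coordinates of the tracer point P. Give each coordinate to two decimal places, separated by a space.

A=(0,0), D=(6.00,0)
B = A + 2.00·(cos88°, sin88°) = (0.0698, 1.9988)
|BD| = 6.2580
circle(B,3.00) ∩ circle(D,5.00): a=1.8506, h=2.3612
  candidates: C₊=(2.5776,3.6452) cross=14.776; C₋=(1.0693,-0.8298) cross=-14.776
  mode + wants cross > 0 → take C=(2.5776,3.6452) (cross=14.776)
ex = (C−B)/|BC| = (0.8359,0.5488); ey = (-0.5488,0.8359)
P = B + 2.93·ex + 0.72·ey = (2.1240,4.2087)

2.12 4.21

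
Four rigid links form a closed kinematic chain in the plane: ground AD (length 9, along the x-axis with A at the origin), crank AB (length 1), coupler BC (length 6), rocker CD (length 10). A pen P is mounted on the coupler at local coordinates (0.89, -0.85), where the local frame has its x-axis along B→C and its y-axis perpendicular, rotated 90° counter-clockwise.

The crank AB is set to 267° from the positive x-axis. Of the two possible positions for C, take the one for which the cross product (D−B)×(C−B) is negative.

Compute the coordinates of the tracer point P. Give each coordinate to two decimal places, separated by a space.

A=(0,0), D=(9.00,0)
B = A + 1.00·(cos267°, sin267°) = (-0.0523, -0.9986)
|BD| = 9.1073
circle(B,6.00) ∩ circle(D,10.00): a=1.0399, h=5.9092
  candidates: C₊=(0.3334,4.9890) cross=53.816; C₋=(1.6293,-6.7582) cross=-53.816
  mode - wants cross < 0 → take C=(1.6293,-6.7582) (cross=-53.816)
ex = (C−B)/|BC| = (0.2803,-0.9599); ey = (0.9599,0.2803)
P = B + 0.89·ex + -0.85·ey = (-0.6188,-2.0912)

-0.62 -2.09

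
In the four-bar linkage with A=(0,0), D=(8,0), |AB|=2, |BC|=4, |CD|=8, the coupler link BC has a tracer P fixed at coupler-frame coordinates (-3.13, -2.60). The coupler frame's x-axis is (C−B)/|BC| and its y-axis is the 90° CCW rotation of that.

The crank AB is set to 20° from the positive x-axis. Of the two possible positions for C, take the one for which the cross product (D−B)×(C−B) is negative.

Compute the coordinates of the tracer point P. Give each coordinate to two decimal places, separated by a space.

A=(0,0), D=(8.00,0)
B = A + 2.00·(cos20°, sin20°) = (1.8794, 0.6840)
|BD| = 6.1587
circle(B,4.00) ∩ circle(D,8.00): a=-0.8176, h=3.9156
  candidates: C₊=(1.5018,4.6662) cross=24.115; C₋=(0.6320,-3.1165) cross=-24.115
  mode - wants cross < 0 → take C=(0.6320,-3.1165) (cross=-24.115)
ex = (C−B)/|BC| = (-0.3118,-0.9501); ey = (0.9501,-0.3118)
P = B + -3.13·ex + -2.60·ey = (0.3851,4.4688)

0.39 4.47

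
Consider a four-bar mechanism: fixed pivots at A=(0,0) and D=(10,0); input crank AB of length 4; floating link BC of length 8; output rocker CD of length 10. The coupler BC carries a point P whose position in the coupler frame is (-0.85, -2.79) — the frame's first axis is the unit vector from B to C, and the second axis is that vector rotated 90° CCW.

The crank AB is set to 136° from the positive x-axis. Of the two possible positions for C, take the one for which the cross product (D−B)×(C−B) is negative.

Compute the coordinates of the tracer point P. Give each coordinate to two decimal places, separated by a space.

A=(0,0), D=(10.00,0)
B = A + 4.00·(cos136°, sin136°) = (-2.8774, 2.7786)
|BD| = 13.1737
circle(B,8.00) ∩ circle(D,10.00): a=5.2205, h=6.0619
  candidates: C₊=(3.5043,7.6030) cross=79.857; C₋=(0.9471,-4.2480) cross=-79.857
  mode - wants cross < 0 → take C=(0.9471,-4.2480) (cross=-79.857)
ex = (C−B)/|BC| = (0.4781,-0.8783); ey = (0.8783,0.4781)
P = B + -0.85·ex + -2.79·ey = (-5.7342,2.1914)

-5.73 2.19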